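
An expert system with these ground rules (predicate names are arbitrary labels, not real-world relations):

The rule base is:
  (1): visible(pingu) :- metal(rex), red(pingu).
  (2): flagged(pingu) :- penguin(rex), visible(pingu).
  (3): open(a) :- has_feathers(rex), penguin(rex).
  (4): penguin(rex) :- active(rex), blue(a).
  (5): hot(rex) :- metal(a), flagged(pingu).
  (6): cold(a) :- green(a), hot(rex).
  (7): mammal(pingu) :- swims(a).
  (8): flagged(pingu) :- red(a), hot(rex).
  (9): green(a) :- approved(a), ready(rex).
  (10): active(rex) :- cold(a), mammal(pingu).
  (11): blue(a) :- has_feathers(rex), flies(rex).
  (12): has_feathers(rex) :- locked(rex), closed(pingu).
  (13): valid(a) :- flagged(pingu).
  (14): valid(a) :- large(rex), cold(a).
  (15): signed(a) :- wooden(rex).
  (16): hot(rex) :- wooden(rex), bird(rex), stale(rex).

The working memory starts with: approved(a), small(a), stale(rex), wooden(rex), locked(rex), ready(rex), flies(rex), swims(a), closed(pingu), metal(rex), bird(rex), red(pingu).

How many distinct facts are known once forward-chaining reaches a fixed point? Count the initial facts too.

25

Round 1 fires (1), (7), (9), (12), (15), (16), giving visible(pingu), mammal(pingu), green(a), has_feathers(rex), signed(a), hot(rex).
Round 2 fires (6), (11), giving cold(a), blue(a).
Round 3 fires (10), giving active(rex).
Round 4 fires (4), giving penguin(rex).
Round 5 fires (2), (3), giving flagged(pingu), open(a).
Round 6 fires (13), giving valid(a).
Closure: {active(rex), approved(a), bird(rex), blue(a), closed(pingu), cold(a), flagged(pingu), flies(rex), green(a), has_feathers(rex), hot(rex), locked(rex), mammal(pingu), metal(rex), open(a), penguin(rex), ready(rex), red(pingu), signed(a), small(a), stale(rex), swims(a), valid(a), visible(pingu), wooden(rex)} — 25 facts.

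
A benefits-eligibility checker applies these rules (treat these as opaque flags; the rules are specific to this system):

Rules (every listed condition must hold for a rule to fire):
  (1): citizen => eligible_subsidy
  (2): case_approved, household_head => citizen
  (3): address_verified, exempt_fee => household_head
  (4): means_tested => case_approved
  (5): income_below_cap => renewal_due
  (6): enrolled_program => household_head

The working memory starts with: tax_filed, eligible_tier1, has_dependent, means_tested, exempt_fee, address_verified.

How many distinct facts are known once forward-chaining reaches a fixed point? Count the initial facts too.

10

Round 1 fires (3), (4), giving household_head, case_approved.
Round 2 fires (2), giving citizen.
Round 3 fires (1), giving eligible_subsidy.
Closure: {address_verified, case_approved, citizen, eligible_subsidy, eligible_tier1, exempt_fee, has_dependent, household_head, means_tested, tax_filed} — 10 facts.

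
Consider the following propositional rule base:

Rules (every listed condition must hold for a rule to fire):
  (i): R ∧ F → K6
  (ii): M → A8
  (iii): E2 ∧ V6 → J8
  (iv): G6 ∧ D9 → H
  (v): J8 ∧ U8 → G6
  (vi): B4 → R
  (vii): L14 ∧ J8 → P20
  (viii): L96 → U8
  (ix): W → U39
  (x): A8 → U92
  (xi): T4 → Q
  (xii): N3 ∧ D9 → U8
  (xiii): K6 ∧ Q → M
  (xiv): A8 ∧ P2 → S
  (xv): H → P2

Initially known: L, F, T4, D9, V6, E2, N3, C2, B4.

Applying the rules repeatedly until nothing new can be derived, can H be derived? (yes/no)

[1] (iii) [E2 ∧ V6 → J8]; (vi) [B4 → R]; (xi) [T4 → Q]; (xii) [N3 ∧ D9 → U8]. ⇒ new: J8, R, Q, U8.
[2] (i) [R ∧ F → K6]; (v) [J8 ∧ U8 → G6]. ⇒ new: K6, G6.
[3] (iv) [G6 ∧ D9 → H]; (xiii) [K6 ∧ Q → M]. ⇒ new: H, M.
[4] (ii) [M → A8]; (xv) [H → P2]. ⇒ new: A8, P2.
[5] (x) [A8 → U92]; (xiv) [A8 ∧ P2 → S]. ⇒ new: U92, S.
H appears in round 3, so it is derivable.

yes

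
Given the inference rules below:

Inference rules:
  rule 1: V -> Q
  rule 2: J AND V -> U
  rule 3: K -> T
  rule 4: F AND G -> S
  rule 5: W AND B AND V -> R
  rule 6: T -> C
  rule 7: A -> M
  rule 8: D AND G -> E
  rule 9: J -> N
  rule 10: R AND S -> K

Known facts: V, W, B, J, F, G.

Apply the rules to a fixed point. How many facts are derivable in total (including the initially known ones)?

Round 1 — rule 1, rule 2, rule 4, rule 5, rule 9, derive Q, U, S, R, N.
Round 2 — rule 10, derive K.
Round 3 — rule 3, derive T.
Round 4 — rule 6, derive C.
Closure: {B, C, F, G, J, K, N, Q, R, S, T, U, V, W} — 14 facts.

14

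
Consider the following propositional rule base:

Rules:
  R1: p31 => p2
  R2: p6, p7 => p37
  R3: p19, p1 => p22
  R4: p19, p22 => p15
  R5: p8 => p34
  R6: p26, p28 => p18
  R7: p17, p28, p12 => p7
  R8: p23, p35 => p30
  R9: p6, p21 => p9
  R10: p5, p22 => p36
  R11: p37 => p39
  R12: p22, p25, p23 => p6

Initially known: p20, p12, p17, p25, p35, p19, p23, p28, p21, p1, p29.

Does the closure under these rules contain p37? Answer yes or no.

yes

[1] R3 [p19, p1 => p22]; R7 [p17, p28, p12 => p7]; R8 [p23, p35 => p30]. ⇒ new: p22, p7, p30.
[2] R4 [p19, p22 => p15]; R12 [p22, p25, p23 => p6]. ⇒ new: p15, p6.
[3] R2 [p6, p7 => p37]; R9 [p6, p21 => p9]. ⇒ new: p37, p9.
[4] R11 [p37 => p39]. ⇒ new: p39.
p37 appears in round 3, so it is derivable.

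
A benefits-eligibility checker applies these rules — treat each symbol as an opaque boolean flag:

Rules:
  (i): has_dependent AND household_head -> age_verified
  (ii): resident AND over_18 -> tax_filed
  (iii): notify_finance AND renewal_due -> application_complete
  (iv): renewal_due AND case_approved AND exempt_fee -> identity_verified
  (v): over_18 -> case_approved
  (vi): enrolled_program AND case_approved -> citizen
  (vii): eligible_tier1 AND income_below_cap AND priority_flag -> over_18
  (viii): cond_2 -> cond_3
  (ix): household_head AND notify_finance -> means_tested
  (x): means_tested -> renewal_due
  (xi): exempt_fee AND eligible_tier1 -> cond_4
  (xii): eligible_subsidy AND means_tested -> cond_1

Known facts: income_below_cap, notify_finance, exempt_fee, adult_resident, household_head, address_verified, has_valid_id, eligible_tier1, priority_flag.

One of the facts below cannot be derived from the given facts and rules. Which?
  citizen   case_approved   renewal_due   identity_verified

citizen

[1] (vii) [eligible_tier1 AND income_below_cap AND priority_flag -> over_18]; (ix) [household_head AND notify_finance -> means_tested]; (xi) [exempt_fee AND eligible_tier1 -> cond_4]. ⇒ new: over_18, means_tested, cond_4.
[2] (v) [over_18 -> case_approved]; (x) [means_tested -> renewal_due]. ⇒ new: case_approved, renewal_due.
[3] (iii) [notify_finance AND renewal_due -> application_complete]; (iv) [renewal_due AND case_approved AND exempt_fee -> identity_verified]. ⇒ new: application_complete, identity_verified.
Derived: case_approved (round 2), identity_verified (round 3), renewal_due (round 2). citizen never appears in any round.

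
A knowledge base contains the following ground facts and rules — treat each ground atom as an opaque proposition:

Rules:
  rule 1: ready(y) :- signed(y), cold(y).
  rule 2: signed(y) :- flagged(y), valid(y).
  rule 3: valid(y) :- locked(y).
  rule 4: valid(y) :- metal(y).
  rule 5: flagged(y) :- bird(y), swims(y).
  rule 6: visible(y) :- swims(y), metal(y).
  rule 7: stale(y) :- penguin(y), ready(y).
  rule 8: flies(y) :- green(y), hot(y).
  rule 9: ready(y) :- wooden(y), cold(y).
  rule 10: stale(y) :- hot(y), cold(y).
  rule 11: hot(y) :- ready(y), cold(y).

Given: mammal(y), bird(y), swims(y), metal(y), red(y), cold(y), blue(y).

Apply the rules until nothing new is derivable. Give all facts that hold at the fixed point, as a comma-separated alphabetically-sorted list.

Round 1: rule 4 [valid(y) :- metal(y).]; rule 5 [flagged(y) :- bird(y), swims(y).]; rule 6 [visible(y) :- swims(y), metal(y).]. New: valid(y), flagged(y), visible(y).
Round 2: rule 2 [signed(y) :- flagged(y), valid(y).]. New: signed(y).
Round 3: rule 1 [ready(y) :- signed(y), cold(y).]. New: ready(y).
Round 4: rule 11 [hot(y) :- ready(y), cold(y).]. New: hot(y).
Round 5: rule 10 [stale(y) :- hot(y), cold(y).]. New: stale(y).

bird(y), blue(y), cold(y), flagged(y), hot(y), mammal(y), metal(y), ready(y), red(y), signed(y), stale(y), swims(y), valid(y), visible(y)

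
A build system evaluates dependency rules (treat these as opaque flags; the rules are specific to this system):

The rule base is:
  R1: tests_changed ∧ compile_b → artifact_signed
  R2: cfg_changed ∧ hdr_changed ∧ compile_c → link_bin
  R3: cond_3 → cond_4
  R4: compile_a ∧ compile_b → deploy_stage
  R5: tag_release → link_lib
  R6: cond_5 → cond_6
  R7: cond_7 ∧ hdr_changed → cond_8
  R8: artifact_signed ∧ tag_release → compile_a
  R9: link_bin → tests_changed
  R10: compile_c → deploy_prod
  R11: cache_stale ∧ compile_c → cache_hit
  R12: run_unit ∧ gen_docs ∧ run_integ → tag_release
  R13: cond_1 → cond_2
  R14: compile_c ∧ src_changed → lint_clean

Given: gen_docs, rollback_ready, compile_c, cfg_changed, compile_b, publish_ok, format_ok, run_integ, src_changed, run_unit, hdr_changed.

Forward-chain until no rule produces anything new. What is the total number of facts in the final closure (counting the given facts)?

Round 1: R2 [cfg_changed ∧ hdr_changed ∧ compile_c → link_bin]; R10 [compile_c → deploy_prod]; R12 [run_unit ∧ gen_docs ∧ run_integ → tag_release]; R14 [compile_c ∧ src_changed → lint_clean]. New: link_bin, deploy_prod, tag_release, lint_clean.
Round 2: R5 [tag_release → link_lib]; R9 [link_bin → tests_changed]. New: link_lib, tests_changed.
Round 3: R1 [tests_changed ∧ compile_b → artifact_signed]. New: artifact_signed.
Round 4: R8 [artifact_signed ∧ tag_release → compile_a]. New: compile_a.
Round 5: R4 [compile_a ∧ compile_b → deploy_stage]. New: deploy_stage.
Closure: {artifact_signed, cfg_changed, compile_a, compile_b, compile_c, deploy_prod, deploy_stage, format_ok, gen_docs, hdr_changed, link_bin, link_lib, lint_clean, publish_ok, rollback_ready, run_integ, run_unit, src_changed, tag_release, tests_changed} — 20 facts.

20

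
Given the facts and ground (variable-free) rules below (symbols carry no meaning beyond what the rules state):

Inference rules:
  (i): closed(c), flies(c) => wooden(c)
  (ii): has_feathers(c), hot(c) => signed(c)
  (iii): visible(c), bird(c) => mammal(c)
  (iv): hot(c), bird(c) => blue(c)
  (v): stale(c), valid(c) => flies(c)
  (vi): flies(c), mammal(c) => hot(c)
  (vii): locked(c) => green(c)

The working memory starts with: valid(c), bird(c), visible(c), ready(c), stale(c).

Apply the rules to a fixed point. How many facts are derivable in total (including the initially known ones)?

[1] (iii) [visible(c), bird(c) => mammal(c)]; (v) [stale(c), valid(c) => flies(c)]. ⇒ new: mammal(c), flies(c).
[2] (vi) [flies(c), mammal(c) => hot(c)]. ⇒ new: hot(c).
[3] (iv) [hot(c), bird(c) => blue(c)]. ⇒ new: blue(c).
Closure: {bird(c), blue(c), flies(c), hot(c), mammal(c), ready(c), stale(c), valid(c), visible(c)} — 9 facts.

9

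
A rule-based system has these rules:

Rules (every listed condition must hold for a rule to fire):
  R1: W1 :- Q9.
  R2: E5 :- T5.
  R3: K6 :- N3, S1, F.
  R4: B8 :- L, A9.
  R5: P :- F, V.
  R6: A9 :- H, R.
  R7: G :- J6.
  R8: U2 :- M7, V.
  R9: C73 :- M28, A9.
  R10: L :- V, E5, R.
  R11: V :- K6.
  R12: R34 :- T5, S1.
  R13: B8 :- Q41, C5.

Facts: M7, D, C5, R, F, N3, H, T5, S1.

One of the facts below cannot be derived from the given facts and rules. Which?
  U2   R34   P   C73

[1] R2 [E5 :- T5.]; R3 [K6 :- N3, S1, F.]; R6 [A9 :- H, R.]; R12 [R34 :- T5, S1.]. ⇒ new: E5, K6, A9, R34.
[2] R11 [V :- K6.]. ⇒ new: V.
[3] R5 [P :- F, V.]; R8 [U2 :- M7, V.]; R10 [L :- V, E5, R.]. ⇒ new: P, U2, L.
[4] R4 [B8 :- L, A9.]. ⇒ new: B8.
Derived: P (round 3), U2 (round 3), R34 (round 1). C73 never appears in any round.

C73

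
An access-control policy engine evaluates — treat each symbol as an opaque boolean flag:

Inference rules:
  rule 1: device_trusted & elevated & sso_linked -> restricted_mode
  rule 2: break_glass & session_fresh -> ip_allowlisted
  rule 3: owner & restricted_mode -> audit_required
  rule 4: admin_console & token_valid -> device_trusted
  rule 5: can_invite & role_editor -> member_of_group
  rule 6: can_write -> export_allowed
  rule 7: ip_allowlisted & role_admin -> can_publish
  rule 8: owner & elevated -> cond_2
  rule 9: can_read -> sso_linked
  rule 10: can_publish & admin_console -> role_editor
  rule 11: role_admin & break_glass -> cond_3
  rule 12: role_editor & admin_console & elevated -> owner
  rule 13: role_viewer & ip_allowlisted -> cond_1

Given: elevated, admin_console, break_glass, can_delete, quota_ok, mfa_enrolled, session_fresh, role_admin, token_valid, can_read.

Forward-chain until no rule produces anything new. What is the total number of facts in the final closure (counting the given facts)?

[1] rule 2 [break_glass & session_fresh -> ip_allowlisted]; rule 4 [admin_console & token_valid -> device_trusted]; rule 9 [can_read -> sso_linked]; rule 11 [role_admin & break_glass -> cond_3]. ⇒ new: ip_allowlisted, device_trusted, sso_linked, cond_3.
[2] rule 1 [device_trusted & elevated & sso_linked -> restricted_mode]; rule 7 [ip_allowlisted & role_admin -> can_publish]. ⇒ new: restricted_mode, can_publish.
[3] rule 10 [can_publish & admin_console -> role_editor]. ⇒ new: role_editor.
[4] rule 12 [role_editor & admin_console & elevated -> owner]. ⇒ new: owner.
[5] rule 3 [owner & restricted_mode -> audit_required]; rule 8 [owner & elevated -> cond_2]. ⇒ new: audit_required, cond_2.
Closure: {admin_console, audit_required, break_glass, can_delete, can_publish, can_read, cond_2, cond_3, device_trusted, elevated, ip_allowlisted, mfa_enrolled, owner, quota_ok, restricted_mode, role_admin, role_editor, session_fresh, sso_linked, token_valid} — 20 facts.

20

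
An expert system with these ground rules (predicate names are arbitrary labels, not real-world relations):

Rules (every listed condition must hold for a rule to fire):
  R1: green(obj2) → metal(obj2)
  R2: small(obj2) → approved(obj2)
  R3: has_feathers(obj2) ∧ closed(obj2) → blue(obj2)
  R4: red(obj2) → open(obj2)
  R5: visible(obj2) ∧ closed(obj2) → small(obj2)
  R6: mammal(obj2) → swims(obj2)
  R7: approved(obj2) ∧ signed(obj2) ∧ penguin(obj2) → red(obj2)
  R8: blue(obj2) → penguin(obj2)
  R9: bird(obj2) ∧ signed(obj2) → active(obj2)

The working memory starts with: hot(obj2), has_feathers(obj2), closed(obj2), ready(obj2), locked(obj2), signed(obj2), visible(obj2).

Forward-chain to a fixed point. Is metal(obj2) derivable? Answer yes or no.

Round 1: R3 [has_feathers(obj2) ∧ closed(obj2) → blue(obj2)]; R5 [visible(obj2) ∧ closed(obj2) → small(obj2)]. New: blue(obj2), small(obj2).
Round 2: R2 [small(obj2) → approved(obj2)]; R8 [blue(obj2) → penguin(obj2)]. New: approved(obj2), penguin(obj2).
Round 3: R7 [approved(obj2) ∧ signed(obj2) ∧ penguin(obj2) → red(obj2)]. New: red(obj2).
Round 4: R4 [red(obj2) → open(obj2)]. New: open(obj2).
Fixed point reached. metal(obj2) is concluded only by R1; R1 needs green(obj2) (never derived).

no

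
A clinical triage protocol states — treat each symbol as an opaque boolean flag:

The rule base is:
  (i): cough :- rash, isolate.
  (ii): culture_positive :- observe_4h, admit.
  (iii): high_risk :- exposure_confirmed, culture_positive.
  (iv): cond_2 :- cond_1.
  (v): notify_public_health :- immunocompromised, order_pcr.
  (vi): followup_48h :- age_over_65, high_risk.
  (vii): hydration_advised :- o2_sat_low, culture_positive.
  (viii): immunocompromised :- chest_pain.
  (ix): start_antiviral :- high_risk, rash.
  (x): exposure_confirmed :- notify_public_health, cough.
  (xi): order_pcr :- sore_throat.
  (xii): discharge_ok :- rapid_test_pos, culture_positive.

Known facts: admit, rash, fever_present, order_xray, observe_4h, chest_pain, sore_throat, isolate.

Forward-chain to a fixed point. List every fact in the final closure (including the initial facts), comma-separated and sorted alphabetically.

Round 1: (i) [cough :- rash, isolate.]; (ii) [culture_positive :- observe_4h, admit.]; (viii) [immunocompromised :- chest_pain.]; (xi) [order_pcr :- sore_throat.]. Adds cough, culture_positive, immunocompromised, order_pcr.
Round 2: (v) [notify_public_health :- immunocompromised, order_pcr.]. Adds notify_public_health.
Round 3: (x) [exposure_confirmed :- notify_public_health, cough.]. Adds exposure_confirmed.
Round 4: (iii) [high_risk :- exposure_confirmed, culture_positive.]. Adds high_risk.
Round 5: (ix) [start_antiviral :- high_risk, rash.]. Adds start_antiviral.

admit, chest_pain, cough, culture_positive, exposure_confirmed, fever_present, high_risk, immunocompromised, isolate, notify_public_health, observe_4h, order_pcr, order_xray, rash, sore_throat, start_antiviral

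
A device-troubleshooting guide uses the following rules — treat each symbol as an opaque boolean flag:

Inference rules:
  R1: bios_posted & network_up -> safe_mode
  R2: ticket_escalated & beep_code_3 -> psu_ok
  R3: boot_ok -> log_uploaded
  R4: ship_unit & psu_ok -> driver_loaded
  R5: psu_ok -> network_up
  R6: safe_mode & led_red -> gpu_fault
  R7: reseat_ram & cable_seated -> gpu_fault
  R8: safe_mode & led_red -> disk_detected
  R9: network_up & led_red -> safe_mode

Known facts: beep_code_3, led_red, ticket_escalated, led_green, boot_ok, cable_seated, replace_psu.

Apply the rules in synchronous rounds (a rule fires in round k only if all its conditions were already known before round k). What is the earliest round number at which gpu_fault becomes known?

4

Round 1: R2 [ticket_escalated & beep_code_3 -> psu_ok]; R3 [boot_ok -> log_uploaded]. New: psu_ok, log_uploaded.
Round 2: R5 [psu_ok -> network_up]. New: network_up.
Round 3: R9 [network_up & led_red -> safe_mode]. New: safe_mode.
Round 4: R6 [safe_mode & led_red -> gpu_fault]; R8 [safe_mode & led_red -> disk_detected]. New: gpu_fault, disk_detected.
gpu_fault first appears in round 4.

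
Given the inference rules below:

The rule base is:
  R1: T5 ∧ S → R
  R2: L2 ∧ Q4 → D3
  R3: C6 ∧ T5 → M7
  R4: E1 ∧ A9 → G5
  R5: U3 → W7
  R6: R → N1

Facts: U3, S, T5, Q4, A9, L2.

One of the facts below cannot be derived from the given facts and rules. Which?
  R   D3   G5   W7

G5

[1] R1 [T5 ∧ S → R]; R2 [L2 ∧ Q4 → D3]; R5 [U3 → W7]. ⇒ new: R, D3, W7.
[2] R6 [R → N1]. ⇒ new: N1.
Derived: R (round 1), W7 (round 1), D3 (round 1). G5 never appears in any round.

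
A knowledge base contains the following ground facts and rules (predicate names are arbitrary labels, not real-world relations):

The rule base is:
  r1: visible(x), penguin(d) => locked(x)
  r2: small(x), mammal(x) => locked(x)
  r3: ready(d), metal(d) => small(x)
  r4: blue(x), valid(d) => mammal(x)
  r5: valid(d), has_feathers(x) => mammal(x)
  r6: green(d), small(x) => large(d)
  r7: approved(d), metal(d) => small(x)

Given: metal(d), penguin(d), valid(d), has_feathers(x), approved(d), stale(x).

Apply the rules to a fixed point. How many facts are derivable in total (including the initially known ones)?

Round 1: r5 [valid(d), has_feathers(x) => mammal(x)]; r7 [approved(d), metal(d) => small(x)]. New: mammal(x), small(x).
Round 2: r2 [small(x), mammal(x) => locked(x)]. New: locked(x).
Closure: {approved(d), has_feathers(x), locked(x), mammal(x), metal(d), penguin(d), small(x), stale(x), valid(d)} — 9 facts.

9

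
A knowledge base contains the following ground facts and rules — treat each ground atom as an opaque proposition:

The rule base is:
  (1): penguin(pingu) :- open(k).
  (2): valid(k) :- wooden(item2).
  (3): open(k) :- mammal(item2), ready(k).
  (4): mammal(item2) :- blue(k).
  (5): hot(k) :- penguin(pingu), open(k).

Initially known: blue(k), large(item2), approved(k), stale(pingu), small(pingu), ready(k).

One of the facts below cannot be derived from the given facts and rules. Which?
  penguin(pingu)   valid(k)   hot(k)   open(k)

Round 1: (4) [mammal(item2) :- blue(k).]. Adds mammal(item2).
Round 2: (3) [open(k) :- mammal(item2), ready(k).]. Adds open(k).
Round 3: (1) [penguin(pingu) :- open(k).]. Adds penguin(pingu).
Round 4: (5) [hot(k) :- penguin(pingu), open(k).]. Adds hot(k).
Derived: penguin(pingu) (round 3), hot(k) (round 4), open(k) (round 2). valid(k) never appears in any round.

valid(k)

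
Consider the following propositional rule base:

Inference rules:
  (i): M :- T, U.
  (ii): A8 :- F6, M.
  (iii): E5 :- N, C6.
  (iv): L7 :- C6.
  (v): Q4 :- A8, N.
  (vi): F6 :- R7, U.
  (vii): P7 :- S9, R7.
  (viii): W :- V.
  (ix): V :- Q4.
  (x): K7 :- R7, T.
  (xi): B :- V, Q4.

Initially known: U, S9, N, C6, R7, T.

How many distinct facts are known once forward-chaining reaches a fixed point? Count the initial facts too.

17

Round 1 fires (i), (iii), (iv), (vi), (vii), (x), giving M, E5, L7, F6, P7, K7.
Round 2 fires (ii), giving A8.
Round 3 fires (v), giving Q4.
Round 4 fires (ix), giving V.
Round 5 fires (viii), (xi), giving W, B.
Closure: {A8, B, C6, E5, F6, K7, L7, M, N, P7, Q4, R7, S9, T, U, V, W} — 17 facts.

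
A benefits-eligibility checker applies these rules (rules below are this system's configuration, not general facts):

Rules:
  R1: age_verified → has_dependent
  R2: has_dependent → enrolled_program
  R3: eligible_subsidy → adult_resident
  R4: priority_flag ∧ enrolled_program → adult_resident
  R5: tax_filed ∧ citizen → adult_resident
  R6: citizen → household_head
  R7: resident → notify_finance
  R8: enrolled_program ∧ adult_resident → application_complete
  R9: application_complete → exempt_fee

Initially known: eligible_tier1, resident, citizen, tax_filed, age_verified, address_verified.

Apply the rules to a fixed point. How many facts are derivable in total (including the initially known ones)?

13

Round 1: R1 [age_verified → has_dependent]; R5 [tax_filed ∧ citizen → adult_resident]; R6 [citizen → household_head]; R7 [resident → notify_finance]. Adds has_dependent, adult_resident, household_head, notify_finance.
Round 2: R2 [has_dependent → enrolled_program]. Adds enrolled_program.
Round 3: R8 [enrolled_program ∧ adult_resident → application_complete]. Adds application_complete.
Round 4: R9 [application_complete → exempt_fee]. Adds exempt_fee.
Closure: {address_verified, adult_resident, age_verified, application_complete, citizen, eligible_tier1, enrolled_program, exempt_fee, has_dependent, household_head, notify_finance, resident, tax_filed} — 13 facts.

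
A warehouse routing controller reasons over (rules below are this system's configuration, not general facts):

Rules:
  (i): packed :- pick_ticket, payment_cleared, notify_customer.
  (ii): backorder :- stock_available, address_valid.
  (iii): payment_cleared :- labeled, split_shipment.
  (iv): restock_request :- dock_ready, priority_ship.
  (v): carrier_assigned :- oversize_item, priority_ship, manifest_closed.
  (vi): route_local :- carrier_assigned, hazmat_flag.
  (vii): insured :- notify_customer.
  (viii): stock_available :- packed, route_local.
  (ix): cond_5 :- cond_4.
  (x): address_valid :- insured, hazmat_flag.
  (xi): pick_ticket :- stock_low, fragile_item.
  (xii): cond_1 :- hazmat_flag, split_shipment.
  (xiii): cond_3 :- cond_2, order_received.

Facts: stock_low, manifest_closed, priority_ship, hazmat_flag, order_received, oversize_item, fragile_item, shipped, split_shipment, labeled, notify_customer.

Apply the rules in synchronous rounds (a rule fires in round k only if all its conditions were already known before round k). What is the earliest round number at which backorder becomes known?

Round 1: (iii) [payment_cleared :- labeled, split_shipment.]; (v) [carrier_assigned :- oversize_item, priority_ship, manifest_closed.]; (vii) [insured :- notify_customer.]; (xi) [pick_ticket :- stock_low, fragile_item.]; (xii) [cond_1 :- hazmat_flag, split_shipment.]. Adds payment_cleared, carrier_assigned, insured, pick_ticket, cond_1.
Round 2: (i) [packed :- pick_ticket, payment_cleared, notify_customer.]; (vi) [route_local :- carrier_assigned, hazmat_flag.]; (x) [address_valid :- insured, hazmat_flag.]. Adds packed, route_local, address_valid.
Round 3: (viii) [stock_available :- packed, route_local.]. Adds stock_available.
Round 4: (ii) [backorder :- stock_available, address_valid.]. Adds backorder.
backorder first appears in round 4.

4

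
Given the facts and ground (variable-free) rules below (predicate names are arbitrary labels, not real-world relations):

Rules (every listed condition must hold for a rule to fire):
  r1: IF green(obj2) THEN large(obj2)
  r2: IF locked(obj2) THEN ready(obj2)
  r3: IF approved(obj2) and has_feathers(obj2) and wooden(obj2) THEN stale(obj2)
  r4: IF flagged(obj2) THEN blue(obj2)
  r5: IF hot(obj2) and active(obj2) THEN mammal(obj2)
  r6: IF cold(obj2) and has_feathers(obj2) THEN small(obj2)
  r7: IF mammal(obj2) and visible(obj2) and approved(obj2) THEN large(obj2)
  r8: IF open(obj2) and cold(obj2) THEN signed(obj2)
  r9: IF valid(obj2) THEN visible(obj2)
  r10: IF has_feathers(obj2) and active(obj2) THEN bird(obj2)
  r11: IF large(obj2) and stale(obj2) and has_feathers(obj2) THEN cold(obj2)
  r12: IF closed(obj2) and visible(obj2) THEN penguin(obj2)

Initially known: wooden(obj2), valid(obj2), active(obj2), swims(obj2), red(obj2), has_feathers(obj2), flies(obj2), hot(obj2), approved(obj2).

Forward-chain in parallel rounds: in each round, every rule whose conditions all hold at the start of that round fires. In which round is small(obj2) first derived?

[1] r3 [IF approved(obj2) and has_feathers(obj2) and wooden(obj2) THEN stale(obj2)]; r5 [IF hot(obj2) and active(obj2) THEN mammal(obj2)]; r9 [IF valid(obj2) THEN visible(obj2)]; r10 [IF has_feathers(obj2) and active(obj2) THEN bird(obj2)]. ⇒ new: stale(obj2), mammal(obj2), visible(obj2), bird(obj2).
[2] r7 [IF mammal(obj2) and visible(obj2) and approved(obj2) THEN large(obj2)]. ⇒ new: large(obj2).
[3] r11 [IF large(obj2) and stale(obj2) and has_feathers(obj2) THEN cold(obj2)]. ⇒ new: cold(obj2).
[4] r6 [IF cold(obj2) and has_feathers(obj2) THEN small(obj2)]. ⇒ new: small(obj2).
small(obj2) first appears in round 4.

4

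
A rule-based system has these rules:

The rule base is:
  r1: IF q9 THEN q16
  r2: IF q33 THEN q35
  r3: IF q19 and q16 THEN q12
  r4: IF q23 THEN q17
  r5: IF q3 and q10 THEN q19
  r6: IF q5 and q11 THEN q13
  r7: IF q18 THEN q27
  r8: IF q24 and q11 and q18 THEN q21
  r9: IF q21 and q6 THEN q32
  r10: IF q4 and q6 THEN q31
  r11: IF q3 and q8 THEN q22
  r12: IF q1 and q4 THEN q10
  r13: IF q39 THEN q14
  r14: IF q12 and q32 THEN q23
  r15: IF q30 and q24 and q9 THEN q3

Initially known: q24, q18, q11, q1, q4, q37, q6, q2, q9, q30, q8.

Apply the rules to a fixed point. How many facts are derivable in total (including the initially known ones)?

Round 1: r1 [IF q9 THEN q16]; r7 [IF q18 THEN q27]; r8 [IF q24 and q11 and q18 THEN q21]; r10 [IF q4 and q6 THEN q31]; r12 [IF q1 and q4 THEN q10]; r15 [IF q30 and q24 and q9 THEN q3]. Adds q16, q27, q21, q31, q10, q3.
Round 2: r5 [IF q3 and q10 THEN q19]; r9 [IF q21 and q6 THEN q32]; r11 [IF q3 and q8 THEN q22]. Adds q19, q32, q22.
Round 3: r3 [IF q19 and q16 THEN q12]. Adds q12.
Round 4: r14 [IF q12 and q32 THEN q23]. Adds q23.
Round 5: r4 [IF q23 THEN q17]. Adds q17.
Closure: {q1, q10, q11, q12, q16, q17, q18, q19, q2, q21, q22, q23, q24, q27, q3, q30, q31, q32, q37, q4, q6, q8, q9} — 23 facts.

23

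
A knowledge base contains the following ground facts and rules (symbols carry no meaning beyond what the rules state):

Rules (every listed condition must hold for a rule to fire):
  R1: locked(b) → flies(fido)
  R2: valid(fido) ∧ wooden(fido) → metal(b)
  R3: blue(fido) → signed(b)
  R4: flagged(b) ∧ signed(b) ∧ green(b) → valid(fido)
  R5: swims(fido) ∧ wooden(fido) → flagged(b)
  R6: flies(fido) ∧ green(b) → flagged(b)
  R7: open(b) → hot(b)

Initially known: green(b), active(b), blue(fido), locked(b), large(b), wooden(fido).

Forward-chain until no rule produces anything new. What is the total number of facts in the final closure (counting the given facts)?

11

[1] R1 [locked(b) → flies(fido)]; R3 [blue(fido) → signed(b)]. ⇒ new: flies(fido), signed(b).
[2] R6 [flies(fido) ∧ green(b) → flagged(b)]. ⇒ new: flagged(b).
[3] R4 [flagged(b) ∧ signed(b) ∧ green(b) → valid(fido)]. ⇒ new: valid(fido).
[4] R2 [valid(fido) ∧ wooden(fido) → metal(b)]. ⇒ new: metal(b).
Closure: {active(b), blue(fido), flagged(b), flies(fido), green(b), large(b), locked(b), metal(b), signed(b), valid(fido), wooden(fido)} — 11 facts.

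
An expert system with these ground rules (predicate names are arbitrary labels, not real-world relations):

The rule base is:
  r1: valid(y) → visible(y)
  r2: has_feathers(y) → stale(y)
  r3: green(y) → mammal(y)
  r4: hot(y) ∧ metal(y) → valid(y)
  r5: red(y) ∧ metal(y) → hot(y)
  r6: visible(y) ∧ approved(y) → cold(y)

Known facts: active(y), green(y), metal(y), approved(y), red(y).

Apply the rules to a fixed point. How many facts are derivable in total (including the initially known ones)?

10

Round 1: r3 [green(y) → mammal(y)]; r5 [red(y) ∧ metal(y) → hot(y)]. Adds mammal(y), hot(y).
Round 2: r4 [hot(y) ∧ metal(y) → valid(y)]. Adds valid(y).
Round 3: r1 [valid(y) → visible(y)]. Adds visible(y).
Round 4: r6 [visible(y) ∧ approved(y) → cold(y)]. Adds cold(y).
Closure: {active(y), approved(y), cold(y), green(y), hot(y), mammal(y), metal(y), red(y), valid(y), visible(y)} — 10 facts.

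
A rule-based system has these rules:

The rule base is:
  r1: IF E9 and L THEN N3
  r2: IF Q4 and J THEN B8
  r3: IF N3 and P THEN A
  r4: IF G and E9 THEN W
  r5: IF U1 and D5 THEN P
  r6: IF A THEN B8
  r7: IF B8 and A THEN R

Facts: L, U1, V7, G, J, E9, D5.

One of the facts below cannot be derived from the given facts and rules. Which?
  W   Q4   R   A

Q4

Round 1 fires r1, r4, r5, giving N3, W, P.
Round 2 fires r3, giving A.
Round 3 fires r6, giving B8.
Round 4 fires r7, giving R.
Derived: W (round 1), R (round 4), A (round 2). Q4 never appears in any round.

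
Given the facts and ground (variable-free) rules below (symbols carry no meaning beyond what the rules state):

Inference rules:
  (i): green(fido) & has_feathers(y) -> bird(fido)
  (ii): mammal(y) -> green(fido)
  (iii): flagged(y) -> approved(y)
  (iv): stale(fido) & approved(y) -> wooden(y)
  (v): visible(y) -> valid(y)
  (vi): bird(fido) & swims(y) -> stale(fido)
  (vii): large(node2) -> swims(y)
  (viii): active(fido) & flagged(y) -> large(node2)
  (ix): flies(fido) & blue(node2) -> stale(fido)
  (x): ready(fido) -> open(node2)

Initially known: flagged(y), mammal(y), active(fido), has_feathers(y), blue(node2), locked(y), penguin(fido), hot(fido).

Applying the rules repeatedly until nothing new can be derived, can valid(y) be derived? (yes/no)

Round 1 fires (ii), (iii), (viii), giving green(fido), approved(y), large(node2).
Round 2 fires (i), (vii), giving bird(fido), swims(y).
Round 3 fires (vi), giving stale(fido).
Round 4 fires (iv), giving wooden(y).
Fixed point reached. valid(y) is concluded only by (v); (v) needs visible(y) (never derived).

no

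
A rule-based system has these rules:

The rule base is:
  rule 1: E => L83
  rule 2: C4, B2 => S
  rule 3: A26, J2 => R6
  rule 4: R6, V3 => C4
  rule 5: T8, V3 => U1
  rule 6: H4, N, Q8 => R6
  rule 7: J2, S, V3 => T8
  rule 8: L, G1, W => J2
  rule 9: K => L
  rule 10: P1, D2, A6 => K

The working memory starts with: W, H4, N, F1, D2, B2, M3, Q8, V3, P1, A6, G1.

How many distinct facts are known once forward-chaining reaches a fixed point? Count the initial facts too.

Round 1: rule 6 [H4, N, Q8 => R6]; rule 10 [P1, D2, A6 => K]. Adds R6, K.
Round 2: rule 4 [R6, V3 => C4]; rule 9 [K => L]. Adds C4, L.
Round 3: rule 2 [C4, B2 => S]; rule 8 [L, G1, W => J2]. Adds S, J2.
Round 4: rule 7 [J2, S, V3 => T8]. Adds T8.
Round 5: rule 5 [T8, V3 => U1]. Adds U1.
Closure: {A6, B2, C4, D2, F1, G1, H4, J2, K, L, M3, N, P1, Q8, R6, S, T8, U1, V3, W} — 20 facts.

20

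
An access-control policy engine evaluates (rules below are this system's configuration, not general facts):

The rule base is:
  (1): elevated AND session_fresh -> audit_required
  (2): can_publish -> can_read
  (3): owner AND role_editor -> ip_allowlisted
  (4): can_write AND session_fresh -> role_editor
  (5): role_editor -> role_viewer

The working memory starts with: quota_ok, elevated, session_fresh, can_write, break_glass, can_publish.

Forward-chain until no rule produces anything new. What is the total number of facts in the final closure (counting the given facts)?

10

Round 1: (1) [elevated AND session_fresh -> audit_required]; (2) [can_publish -> can_read]; (4) [can_write AND session_fresh -> role_editor]. Adds audit_required, can_read, role_editor.
Round 2: (5) [role_editor -> role_viewer]. Adds role_viewer.
Closure: {audit_required, break_glass, can_publish, can_read, can_write, elevated, quota_ok, role_editor, role_viewer, session_fresh} — 10 facts.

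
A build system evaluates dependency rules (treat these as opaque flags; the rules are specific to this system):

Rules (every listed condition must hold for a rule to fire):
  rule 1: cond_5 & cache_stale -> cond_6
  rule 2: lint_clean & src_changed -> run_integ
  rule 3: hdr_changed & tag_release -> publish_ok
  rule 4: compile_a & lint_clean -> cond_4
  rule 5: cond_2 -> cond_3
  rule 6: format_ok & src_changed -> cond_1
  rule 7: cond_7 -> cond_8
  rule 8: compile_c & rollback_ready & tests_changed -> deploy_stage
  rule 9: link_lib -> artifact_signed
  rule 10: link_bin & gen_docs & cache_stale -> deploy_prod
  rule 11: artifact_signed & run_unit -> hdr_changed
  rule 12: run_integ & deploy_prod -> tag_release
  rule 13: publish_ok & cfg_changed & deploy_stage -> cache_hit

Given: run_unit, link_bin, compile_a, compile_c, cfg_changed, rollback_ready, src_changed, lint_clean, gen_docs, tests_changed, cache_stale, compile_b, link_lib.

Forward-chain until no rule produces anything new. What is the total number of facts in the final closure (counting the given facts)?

Round 1: rule 2 [lint_clean & src_changed -> run_integ]; rule 4 [compile_a & lint_clean -> cond_4]; rule 8 [compile_c & rollback_ready & tests_changed -> deploy_stage]; rule 9 [link_lib -> artifact_signed]; rule 10 [link_bin & gen_docs & cache_stale -> deploy_prod]. Adds run_integ, cond_4, deploy_stage, artifact_signed, deploy_prod.
Round 2: rule 11 [artifact_signed & run_unit -> hdr_changed]; rule 12 [run_integ & deploy_prod -> tag_release]. Adds hdr_changed, tag_release.
Round 3: rule 3 [hdr_changed & tag_release -> publish_ok]. Adds publish_ok.
Round 4: rule 13 [publish_ok & cfg_changed & deploy_stage -> cache_hit]. Adds cache_hit.
Closure: {artifact_signed, cache_hit, cache_stale, cfg_changed, compile_a, compile_b, compile_c, cond_4, deploy_prod, deploy_stage, gen_docs, hdr_changed, link_bin, link_lib, lint_clean, publish_ok, rollback_ready, run_integ, run_unit, src_changed, tag_release, tests_changed} — 22 facts.

22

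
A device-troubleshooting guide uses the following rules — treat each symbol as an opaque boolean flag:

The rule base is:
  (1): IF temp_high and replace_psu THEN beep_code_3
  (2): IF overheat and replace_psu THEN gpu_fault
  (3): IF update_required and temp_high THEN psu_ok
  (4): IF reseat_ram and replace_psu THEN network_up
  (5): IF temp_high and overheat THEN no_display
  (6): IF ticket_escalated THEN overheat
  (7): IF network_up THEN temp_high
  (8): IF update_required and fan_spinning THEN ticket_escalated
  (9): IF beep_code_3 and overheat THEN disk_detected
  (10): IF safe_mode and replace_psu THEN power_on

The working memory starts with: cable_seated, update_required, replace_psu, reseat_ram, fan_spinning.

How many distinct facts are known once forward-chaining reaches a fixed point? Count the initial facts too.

[1] (4) [IF reseat_ram and replace_psu THEN network_up]; (8) [IF update_required and fan_spinning THEN ticket_escalated]. ⇒ new: network_up, ticket_escalated.
[2] (6) [IF ticket_escalated THEN overheat]; (7) [IF network_up THEN temp_high]. ⇒ new: overheat, temp_high.
[3] (1) [IF temp_high and replace_psu THEN beep_code_3]; (2) [IF overheat and replace_psu THEN gpu_fault]; (3) [IF update_required and temp_high THEN psu_ok]; (5) [IF temp_high and overheat THEN no_display]. ⇒ new: beep_code_3, gpu_fault, psu_ok, no_display.
[4] (9) [IF beep_code_3 and overheat THEN disk_detected]. ⇒ new: disk_detected.
Closure: {beep_code_3, cable_seated, disk_detected, fan_spinning, gpu_fault, network_up, no_display, overheat, psu_ok, replace_psu, reseat_ram, temp_high, ticket_escalated, update_required} — 14 facts.

14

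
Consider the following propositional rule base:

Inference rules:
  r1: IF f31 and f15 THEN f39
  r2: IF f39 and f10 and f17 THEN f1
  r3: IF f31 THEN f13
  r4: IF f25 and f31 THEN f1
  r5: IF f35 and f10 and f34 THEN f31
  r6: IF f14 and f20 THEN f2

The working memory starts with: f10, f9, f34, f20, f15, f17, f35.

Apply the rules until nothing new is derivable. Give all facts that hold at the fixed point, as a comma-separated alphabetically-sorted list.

Round 1 — r5, derive f31.
Round 2 — r1, r3, derive f39, f13.
Round 3 — r2, derive f1.

f1, f10, f13, f15, f17, f20, f31, f34, f35, f39, f9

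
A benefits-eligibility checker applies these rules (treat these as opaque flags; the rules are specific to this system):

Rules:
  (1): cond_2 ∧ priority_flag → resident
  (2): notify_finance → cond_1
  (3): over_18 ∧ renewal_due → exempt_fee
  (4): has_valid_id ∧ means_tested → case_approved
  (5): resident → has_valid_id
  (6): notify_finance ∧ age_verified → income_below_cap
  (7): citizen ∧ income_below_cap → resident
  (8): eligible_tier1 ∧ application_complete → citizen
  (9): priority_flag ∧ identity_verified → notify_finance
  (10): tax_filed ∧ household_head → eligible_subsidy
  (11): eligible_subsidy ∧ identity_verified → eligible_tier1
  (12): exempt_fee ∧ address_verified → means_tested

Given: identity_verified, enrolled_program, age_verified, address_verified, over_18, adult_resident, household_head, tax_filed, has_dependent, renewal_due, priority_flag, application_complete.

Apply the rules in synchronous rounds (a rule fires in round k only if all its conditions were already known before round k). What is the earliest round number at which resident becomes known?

Round 1 — (3), (9), (10), derive exempt_fee, notify_finance, eligible_subsidy.
Round 2 — (2), (6), (11), (12), derive cond_1, income_below_cap, eligible_tier1, means_tested.
Round 3 — (8), derive citizen.
Round 4 — (7), derive resident.
resident first appears in round 4.

4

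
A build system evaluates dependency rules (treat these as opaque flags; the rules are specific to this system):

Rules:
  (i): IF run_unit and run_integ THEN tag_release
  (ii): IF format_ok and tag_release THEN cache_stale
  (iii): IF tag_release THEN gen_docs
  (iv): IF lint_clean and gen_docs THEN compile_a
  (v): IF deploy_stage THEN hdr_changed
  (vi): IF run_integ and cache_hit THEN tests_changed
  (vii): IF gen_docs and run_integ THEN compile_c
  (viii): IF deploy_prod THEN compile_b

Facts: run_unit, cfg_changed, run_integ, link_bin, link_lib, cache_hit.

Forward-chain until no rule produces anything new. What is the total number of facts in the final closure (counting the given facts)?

10

[1] (i) [IF run_unit and run_integ THEN tag_release]; (vi) [IF run_integ and cache_hit THEN tests_changed]. ⇒ new: tag_release, tests_changed.
[2] (iii) [IF tag_release THEN gen_docs]. ⇒ new: gen_docs.
[3] (vii) [IF gen_docs and run_integ THEN compile_c]. ⇒ new: compile_c.
Closure: {cache_hit, cfg_changed, compile_c, gen_docs, link_bin, link_lib, run_integ, run_unit, tag_release, tests_changed} — 10 facts.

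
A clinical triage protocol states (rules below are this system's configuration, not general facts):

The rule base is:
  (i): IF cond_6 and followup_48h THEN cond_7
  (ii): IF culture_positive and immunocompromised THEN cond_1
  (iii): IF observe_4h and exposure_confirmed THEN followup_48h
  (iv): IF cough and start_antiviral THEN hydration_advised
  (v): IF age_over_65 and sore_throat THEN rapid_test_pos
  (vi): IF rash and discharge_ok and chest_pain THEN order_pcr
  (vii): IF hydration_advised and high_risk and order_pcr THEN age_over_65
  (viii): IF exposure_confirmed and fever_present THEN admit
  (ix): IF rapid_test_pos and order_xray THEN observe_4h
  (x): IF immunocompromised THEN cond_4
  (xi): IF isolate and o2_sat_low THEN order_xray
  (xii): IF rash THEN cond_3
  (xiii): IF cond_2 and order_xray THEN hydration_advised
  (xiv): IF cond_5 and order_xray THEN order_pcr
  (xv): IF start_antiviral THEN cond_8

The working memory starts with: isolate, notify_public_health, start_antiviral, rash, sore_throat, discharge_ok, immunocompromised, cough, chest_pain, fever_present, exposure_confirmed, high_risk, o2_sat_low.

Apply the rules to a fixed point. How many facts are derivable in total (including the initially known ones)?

[1] (iv) [IF cough and start_antiviral THEN hydration_advised]; (vi) [IF rash and discharge_ok and chest_pain THEN order_pcr]; (viii) [IF exposure_confirmed and fever_present THEN admit]; (x) [IF immunocompromised THEN cond_4]; (xi) [IF isolate and o2_sat_low THEN order_xray]; (xii) [IF rash THEN cond_3]; (xv) [IF start_antiviral THEN cond_8]. ⇒ new: hydration_advised, order_pcr, admit, cond_4, order_xray, cond_3, cond_8.
[2] (vii) [IF hydration_advised and high_risk and order_pcr THEN age_over_65]. ⇒ new: age_over_65.
[3] (v) [IF age_over_65 and sore_throat THEN rapid_test_pos]. ⇒ new: rapid_test_pos.
[4] (ix) [IF rapid_test_pos and order_xray THEN observe_4h]. ⇒ new: observe_4h.
[5] (iii) [IF observe_4h and exposure_confirmed THEN followup_48h]. ⇒ new: followup_48h.
Closure: {admit, age_over_65, chest_pain, cond_3, cond_4, cond_8, cough, discharge_ok, exposure_confirmed, fever_present, followup_48h, high_risk, hydration_advised, immunocompromised, isolate, notify_public_health, o2_sat_low, observe_4h, order_pcr, order_xray, rapid_test_pos, rash, sore_throat, start_antiviral} — 24 facts.

24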